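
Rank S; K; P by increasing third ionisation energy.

Consider each +2 ion: S²⁺ still has 4 valence electrons; K²⁺ is already 1 electron into the core; P²⁺ still has 3 valence electrons.
Breaking into a closed-shell core is much more expensive than removing a leftover valence electron — K has the largest IE_3 here.
Valence configurations: S²⁺ [Ne]3s²3p², P²⁺ [Ne]3s²3p¹.
Approximate IE_3 values (kJ/mol): S 3357, K 4420, P 2914.
Putting it together, IE_3: P < S < K.

P < S < K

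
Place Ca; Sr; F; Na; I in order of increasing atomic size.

F < I < Na < Ca < Sr

F is in period 2, group 17; Na is in period 3, group 1; Ca is in period 4, group 2; Sr is in period 5, group 2; I is in period 5, group 17.
Across a period the added protons contract the valence shell; down a group each new principal shell makes the atom larger.
Here both period and group differ, so the two effects have to be weighed against each other.
I > F: they share group 17; the group trend gives I the larger value.
Na > I: the two effects oppose for this pair; the across-period effect wins (155 vs 133 pm).
Ca > Na: period and group pull opposite ways; the down-group shift dominates (171 vs 155 pm).
Sr > Ca: they share group 2; the group trend gives Sr the larger value.
Approximate values (pm): F 64, Na 155, Ca 171, Sr 185, I 133.
So from smallest to largest: F < I < Na < Ca < Sr.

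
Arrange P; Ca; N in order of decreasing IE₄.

The fourth ionization energy removes an electron from the +3 ion. For each element: P³⁺ still has 2 valence electrons; Ca³⁺ is already 1 electron into the core; N³⁺ still has 2 valence electrons.
Usually core removal costs more than valence removal, but here the competition is close: a tightly held n=2 valence electron can cost more to remove than an n=3 core electron, so the actual values have to decide it.
Valence configurations: P³⁺ [Ne]3s², N³⁺ [He]2s².
Approximate IE_4 values (kJ/mol): P 4964, Ca 6491, N 7475.
So the fourth ionization energies run P < Ca < N.

N > Ca > P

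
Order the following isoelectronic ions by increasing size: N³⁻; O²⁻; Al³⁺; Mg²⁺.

All of these have 10 electrons, so size is governed by nuclear charge alone: the more protons, the stronger the pull on the same electron cloud, and the smaller the ion.
Nuclear charges: Al³⁺ (Z=13), Mg²⁺ (Z=12), O²⁻ (Z=8), N³⁻ (Z=7).
Smallest to largest: Al³⁺ < Mg²⁺ < O²⁻ < N³⁻.

Al³⁺ < Mg²⁺ < O²⁻ < N³⁻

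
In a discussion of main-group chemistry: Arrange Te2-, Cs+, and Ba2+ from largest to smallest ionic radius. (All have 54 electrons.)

Te2- > Cs+ > Ba2+

All of these have 54 electrons, so size is governed by nuclear charge alone: the more protons, the stronger the pull on the same electron cloud, and the smaller the ion.
Nuclear charges: Ba2+ (Z=56), Cs+ (Z=55), Te2- (Z=52).
Largest to smallest: Te2- > Cs+ > Ba2+.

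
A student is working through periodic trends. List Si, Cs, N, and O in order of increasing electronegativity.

Cs, Si, N, O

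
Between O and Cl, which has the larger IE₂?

Consider each +1 ion: O⁺ still has 5 valence electrons; Cl⁺ still has 6 valence electrons.
All are still removing valence electrons, so compare the +1 ions as you would atoms: IE_2 generally rises across a period (higher Z_eff) and falls down a group (larger shell), subject to the usual subshell exceptions.
Valence configurations: O⁺ [He]2s²2p³, Cl⁺ [Ne]3s²3p⁴.
Approximate IE_2 values (kJ/mol): O 3388, Cl 2298.
Overall IE_2 order: Cl < O.

O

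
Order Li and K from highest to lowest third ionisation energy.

The third ionization energy removes an electron from the +2 ion. For each element: Li²⁺ is already 1 electron into the core; K²⁺ is already 1 electron into the core.
All of these are removing an electron from a noble-gas core or deeper; the smaller core (lower principal quantum number) is held far more tightly, and within a period the higher nuclear charge binds the same core more tightly.
Approximate IE_3 values (kJ/mol): Li 11815, K 4420.
Overall IE_3 order: K < Li.

Li > K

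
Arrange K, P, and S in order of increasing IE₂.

After 1 electron has been removed, what remains? K⁺ is the bare [Ar] core; P⁺ still has 4 valence electrons; S⁺ still has 5 valence electrons.
Core electrons are held far more tightly than valence electrons, so K tops the IE_2 order.
Valence configurations: P⁺ [Ne]3s²3p², S⁺ [Ne]3s²3p³.
Approximate IE_2 values (kJ/mol): K 3052, P 1907, S 2252.
Overall IE_2 order: P < S < K.

P, S, K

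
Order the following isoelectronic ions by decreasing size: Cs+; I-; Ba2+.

I- > Cs+ > Ba2+

All of these have 54 electrons, so size is governed by nuclear charge alone: the more protons, the stronger the pull on the same electron cloud, and the smaller the ion.
Nuclear charges: Ba2+ (Z=56), Cs+ (Z=55), I- (Z=53).
Largest to smallest: I- > Cs+ > Ba2+.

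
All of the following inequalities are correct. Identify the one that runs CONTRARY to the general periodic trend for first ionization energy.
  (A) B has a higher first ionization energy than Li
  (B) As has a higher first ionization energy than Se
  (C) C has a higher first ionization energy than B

(B)

The general trend: first ionization energy increases across a period and decreases down a group.
(A) B (period 2, group 13) vs Li (period 2, group 1): the stated order agrees with the simple trend.
(B) As (period 4, group 15) vs Se (period 4, group 16): the stated order contradicts the simple trend.
(C) C (period 2, group 14) vs B (period 2, group 13): the stated order agrees with the simple trend.
The exception is (B): Se (4p⁴) ionizes more easily than half-filled As (4p³).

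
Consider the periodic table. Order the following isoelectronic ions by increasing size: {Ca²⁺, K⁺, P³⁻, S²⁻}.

Ca²⁺ < K⁺ < S²⁻ < P³⁻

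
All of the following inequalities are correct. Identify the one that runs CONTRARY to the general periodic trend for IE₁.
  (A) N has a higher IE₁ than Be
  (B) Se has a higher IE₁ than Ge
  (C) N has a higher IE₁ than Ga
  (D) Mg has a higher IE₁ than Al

The general trend: IE₁ increases across a period and decreases down a group.
(A) N (period 2, group 15) vs Be (period 2, group 2): the stated order agrees with the simple trend.
(B) Se (period 4, group 16) vs Ge (period 4, group 14): the stated order agrees with the simple trend.
(C) N (period 2, group 15) vs Ga (period 4, group 13): the stated order agrees with the simple trend.
(D) Mg (period 3, group 2) vs Al (period 3, group 13): the stated order contradicts the simple trend.
The exception is (D): Al's single 3p electron is easier to remove than one from Mg's filled 3s².

(D)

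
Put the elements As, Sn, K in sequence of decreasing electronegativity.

As > Sn > K

K is in period 4, group 1; As is in period 4, group 15; Sn is in period 5, group 14.
Smaller atoms with higher effective nuclear charge are more electronegative.
Neither a single period nor a single group — weigh both effects.
Sn > K: the two effects oppose for this pair; the across-period effect wins (1.96 vs 0.82).
As > Sn: both effects reinforce here, so As is clearly the higher of the two.
Tabulated electronegativity (Pauling): K 0.82, As 2.18, Sn 1.96.
So from highest to lowest: As > Sn > K.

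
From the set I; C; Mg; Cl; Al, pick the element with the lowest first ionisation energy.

C is in period 2, group 14; Mg is in period 3, group 2; Al is in period 3, group 13; Cl is in period 3, group 17; I is in period 5, group 17.
First ionization energy rises across a period (greater Z_eff holds electrons more tightly) and falls down a group (valence electrons are farther from the nucleus).
Here both period and group differ, so the two effects have to be weighed against each other.
Mg > Al: this pair runs against the simple trend — see the exception note.
I > Mg: the two effects oppose for this pair; the across-period effect wins (1008 vs 738 kJ/mol).
C > I: the two effects oppose for this pair; the down-group effect wins (1086 vs 1008 kJ/mol).
Cl > C: period and group pull opposite ways; the across-period shift dominates (1251 vs 1086 kJ/mol).
Note the exception: Mg has a higher first ionization energy than Al, contrary to the simple trend — Al's single 3p electron is easier to remove than one from Mg's filled 3s².
Approximate values (kJ/mol): C 1086, Mg 738, Al 578, Cl 1251, I 1008.
The lowest first ionisation energy among these belongs to Al.

Al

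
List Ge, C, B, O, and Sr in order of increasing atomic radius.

O < C < B < Ge < Sr

B is in period 2, group 13; C is in period 2, group 14; O is in period 2, group 16; Ge is in period 4, group 14; Sr is in period 5, group 2.
Across a period the added protons contract the valence shell; down a group each new principal shell makes the atom larger.
Here both period and group differ, so the two effects have to be weighed against each other.
C > O: C lies to the left of O in period 2, so the across-period effect alone puts C larger.
B > C: B lies to the left of C in period 2, so the across-period effect alone puts B larger.
Ge > B: the two effects oppose for this pair; the down-group effect wins (121 vs 85 pm).
Sr > Ge: relative to Ge, both the across-period and down-group shifts push Sr's atomic radius up.
For reference (pm): B 85, C 75, O 63, Ge 121, Sr 185.
So from smallest to largest: O < C < B < Ge < Sr.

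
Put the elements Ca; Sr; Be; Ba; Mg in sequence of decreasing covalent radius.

Atomic radius shrinks across a period as nuclear charge pulls the same shell inward, and grows down a group as new shells are added.
All are in group 2, so atomic radius increases down the group.
So from largest to smallest: Ba > Sr > Ca > Mg > Be.

Ba, Sr, Ca, Mg, Be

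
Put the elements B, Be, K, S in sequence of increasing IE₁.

K, B, Be, S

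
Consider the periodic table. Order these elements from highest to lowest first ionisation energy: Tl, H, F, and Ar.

H is in period 1, group 1; F is in period 2, group 17; Ar is in period 3, group 18; Tl is in period 6, group 13.
First ionization energy rises across a period (greater Z_eff holds electrons more tightly) and falls down a group (valence electrons are farther from the nucleus).
Neither a single period nor a single group — weigh both effects.
H > Tl: the two effects oppose for this pair; the down-group effect wins (1312 vs 589 kJ/mol).
Ar > H: the two effects oppose for this pair; the across-period effect wins (1521 vs 1312 kJ/mol).
F > Ar: the two effects oppose for this pair; the down-group effect wins (1681 vs 1521 kJ/mol).
For reference (kJ/mol): H 1312, F 1681, Ar 1521, Tl 589.
So from highest to lowest: F > Ar > H > Tl.

F > Ar > H > Tl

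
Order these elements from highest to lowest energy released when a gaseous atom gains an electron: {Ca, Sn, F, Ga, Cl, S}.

Cl > F > S > Sn > Ga > Ca

Adding an electron releases more energy for atoms nearer the top right (short of the noble gases).
Here both period and group differ, so the two effects have to be weighed against each other.
Ga > Ca: both are in period 4; the period trend gives Ga the larger value.
Sn > Ga: the two effects oppose for this pair; the across-period effect wins (107 vs 29 kJ/mol).
S > Sn: relative to Sn, both the across-period and down-group shifts push S's electron affinity up.
F > S: relative to S, both the across-period and down-group shifts push F's electron affinity up.
Cl > F: this pair runs against the simple trend — see the exception note.
Note the exception: Cl has a higher electron affinity than F, contrary to the simple trend — F's small 2p subshell makes the incoming electron feel strong e⁻–e⁻ repulsion, so Cl actually releases more energy on gaining an electron.
Approximate values (kJ/mol): F 328, S 200, Cl 349, Ca 2, Ga 29, Sn 107.
So from highest to lowest: Cl > F > S > Sn > Ga > Ca.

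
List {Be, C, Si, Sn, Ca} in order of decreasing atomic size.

Moving right in a period, electrons are added to the same shell under a stronger nuclear pull, so atoms get smaller; moving down, a new shell is opened and atoms get larger.
These span different periods and groups, so the two trends combine.
Be > C: Be lies to the left of C in period 2, so the across-period effect alone puts Be larger.
Si > Be: period and group pull opposite ways; the down-group shift dominates (116 vs 102 pm).
Sn > Si: they share group 14; the group trend gives Sn the larger value.
Ca > Sn: the two effects oppose for this pair; the across-period effect wins (171 vs 140 pm).
For reference (pm): Be 102, C 75, Si 116, Ca 171, Sn 140.
So from largest to smallest: Ca > Sn > Si > Be > C.

Ca, Sn, Si, Be, C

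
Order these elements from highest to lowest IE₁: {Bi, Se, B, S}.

S, Se, B, Bi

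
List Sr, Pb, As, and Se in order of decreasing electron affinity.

As is in period 4, group 15; Se is in period 4, group 16; Sr is in period 5, group 2; Pb is in period 6, group 14.
Atoms with high Z_eff and room in the valence shell (especially the halogens) have the most exothermic electron affinities.
Here both period and group differ, so the two effects have to be weighed against each other.
Pb > Sr: period and group pull opposite ways; the across-period shift dominates (35 vs 5 kJ/mol).
As > Pb: relative to Pb, both the across-period and down-group shifts push As's electron affinity up.
Se > As: both are in period 4; the period trend gives Se the larger value.
For reference (kJ/mol): As 78, Se 195, Sr 5, Pb 35.
So from highest to lowest: Se > As > Pb > Sr.

Se > As > Pb > Sr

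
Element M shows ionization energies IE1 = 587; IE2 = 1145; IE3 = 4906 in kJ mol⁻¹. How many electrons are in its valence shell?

2

Look for the largest jump between consecutive ionization energies: IE3/IE2 ≈ 4.3, far larger than any earlier ratio.
That jump marks the point where a core electron is being removed. So the atom has 2 valence electrons.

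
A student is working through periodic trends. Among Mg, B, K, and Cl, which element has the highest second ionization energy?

K

After 1 electron has been removed, what remains? Mg⁺ still has 1 valence electron; B⁺ still has 2 valence electrons; K⁺ is the bare [Ar] core; Cl⁺ still has 6 valence electrons.
Pulling an electron out of a noble-gas core costs far more than removing a remaining valence electron, so K sits at the high end of IE_2.
Valence configurations: Mg⁺ [Ne]3s¹, B⁺ [He]2s², Cl⁺ [Ne]3s²3p⁴.
Tabulated IE_2 (kJ/mol): Mg 1451, B 2427, K 3052, Cl 2298.
Hence IE_2: Mg < Cl < B < K.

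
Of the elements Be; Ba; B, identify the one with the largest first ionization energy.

Be is in period 2, group 2; B is in period 2, group 13; Ba is in period 6, group 2.
IE₁ increases left→right with effective nuclear charge and decreases top→bottom as the valence shell moves farther out.
Here both period and group differ, so the two effects have to be weighed against each other.
B > Ba: relative to Ba, both the across-period and down-group shifts push B's first ionization energy up.
Be > B: this pair runs against the simple trend — see the exception note.
Note the exception: Be has a higher first ionization energy than B, contrary to the simple trend — removing B's lone 2p electron is easier than breaking Be's filled 2s².
Tabulated first ionization energy (kJ/mol): Be 900, B 801, Ba 503.
The largest first ionization energy among these belongs to Be.

Be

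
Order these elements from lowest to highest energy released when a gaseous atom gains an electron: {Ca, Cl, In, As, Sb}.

Ca < In < As < Sb < Cl

Cl is in period 3, group 17; Ca is in period 4, group 2; As is in period 4, group 15; In is in period 5, group 13; Sb is in period 5, group 15.
Electron affinity generally becomes more exothermic across a period toward the halogens and less exothermic down a group.
Neither a single period nor a single group — weigh both effects.
In > Ca: the two effects oppose for this pair; the across-period effect wins (29 vs 2 kJ/mol).
As > In: relative to In, both the across-period and down-group shifts push As's electron affinity up.
Sb > As: this pair runs against the simple trend — see the exception note.
Cl > Sb: both effects reinforce here, so Cl is clearly the higher of the two.
Note the exception: Sb has a higher electron affinity than As, contrary to the simple trend — both are half-filled np³, but the pairing/repulsion penalty for the added electron shrinks as the p orbitals become larger and more diffuse down the group, and for Sb that outweighs the weaker nuclear attraction.
Approximate values (kJ/mol): Cl 349, Ca 2, As 78, In 29, Sb 103.
So from lowest to highest: Ca < In < As < Sb < Cl.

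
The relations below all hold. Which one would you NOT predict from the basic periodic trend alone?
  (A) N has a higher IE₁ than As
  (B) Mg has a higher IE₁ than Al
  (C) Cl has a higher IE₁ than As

The general trend: IE₁ increases across a period and decreases down a group.
(A) N (period 2, group 15) vs As (period 4, group 15): the stated order agrees with the simple trend.
(B) Mg (period 3, group 2) vs Al (period 3, group 13): the stated order contradicts the simple trend.
(C) Cl (period 3, group 17) vs As (period 4, group 15): the stated order agrees with the simple trend.
The exception is (B): Al's single 3p electron is easier to remove than one from Mg's filled 3s².

(B)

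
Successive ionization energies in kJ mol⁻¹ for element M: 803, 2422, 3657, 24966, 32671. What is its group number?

Group 13

Look for the largest jump between consecutive ionization energies: IE4/IE3 ≈ 6.8, far larger than any earlier ratio.
That jump marks the point where a core electron is being removed. So the atom has 3 valence electrons.
A main-group element with 3 valence electrons is in group 13.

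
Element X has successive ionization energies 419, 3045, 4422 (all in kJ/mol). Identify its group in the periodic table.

Look for the largest jump between consecutive ionization energies: IE2/IE1 ≈ 7.3, far larger than any earlier ratio.
That jump marks the point where a core electron is being removed. So the atom has 1 valence electron.
A main-group element with 1 valence electron is in group 1.

Group 1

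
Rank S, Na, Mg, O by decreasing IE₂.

Na > O > S > Mg

After 1 electron has been removed, what remains? S⁺ still has 5 valence electrons; Na⁺ is the bare [Ne] core; Mg⁺ still has 1 valence electron; O⁺ still has 5 valence electrons.
Breaking into a closed-shell core is much more expensive than removing a leftover valence electron — Na has the largest IE_2 here.
Valence configurations: S⁺ [Ne]3s²3p³, Mg⁺ [Ne]3s¹, O⁺ [He]2s²2p³.
Tabulated IE_2 (kJ/mol): S 2252, Na 4562, Mg 1451, O 3388.
So the second ionization energies run Mg < S < O < Na.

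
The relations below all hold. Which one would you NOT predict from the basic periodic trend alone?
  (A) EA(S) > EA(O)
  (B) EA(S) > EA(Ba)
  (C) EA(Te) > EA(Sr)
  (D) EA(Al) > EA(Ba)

The general trend: electron affinity increases across a period and decreases down a group.
(A) S (period 3, group 16) vs O (period 2, group 16): the stated order contradicts the simple trend.
(B) S (period 3, group 16) vs Ba (period 6, group 2): the stated order agrees with the simple trend.
(C) Te (period 5, group 16) vs Sr (period 5, group 2): the stated order agrees with the simple trend.
(D) Al (period 3, group 13) vs Ba (period 6, group 2): the stated order agrees with the simple trend.
The exception is (A): the compact 2p subshell of O repels the added electron more than S's larger 3p does.

(A)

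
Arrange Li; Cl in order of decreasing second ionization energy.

Li, Cl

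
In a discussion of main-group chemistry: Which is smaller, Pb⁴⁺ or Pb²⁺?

Pb⁴⁺

Both ions have Z = 82 protons, but Pb⁴⁺ has lost more electrons, so its remaining electrons feel a larger effective nuclear charge per electron and are pulled in more tightly.
Higher positive charge → smaller ion, so Pb²⁺ > Pb⁴⁺.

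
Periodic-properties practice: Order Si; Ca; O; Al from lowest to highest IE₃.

Al < Si < Ca < O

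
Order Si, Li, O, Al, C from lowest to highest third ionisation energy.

Al < Si < C < O < Li

Consider each +2 ion: Si²⁺ still has 2 valence electrons; Li²⁺ is already 1 electron into the core; O²⁺ still has 4 valence electrons; Al²⁺ still has 1 valence electron; C²⁺ still has 2 valence electrons.
Core electrons are held far more tightly than valence electrons, so Li tops the IE_3 order.
Valence configurations: Si²⁺ [Ne]3s², O²⁺ [He]2s²2p², Al²⁺ [Ne]3s¹, C²⁺ [He]2s².
Tabulated IE_3 (kJ/mol): Si 3232, Li 11815, O 5300, Al 2745, C 4620.
Hence IE_3: Al < Si < C < O < Li.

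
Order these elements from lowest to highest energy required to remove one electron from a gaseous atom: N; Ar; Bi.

N is in period 2, group 15; Ar is in period 3, group 18; Bi is in period 6, group 15.
Removing the outermost electron gets harder across a period and easier down a group.
These span different periods and groups, so the two trends combine.
N > Bi: N sits above Bi in group 15, so the down-group effect alone puts N higher.
Ar > N: the two effects oppose for this pair; the across-period effect wins (1521 vs 1402 kJ/mol).
For reference (kJ/mol): N 1402, Ar 1521, Bi 703.
So from lowest to highest: Bi < N < Ar.

Bi < N < Ar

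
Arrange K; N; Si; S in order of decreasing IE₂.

After 1 electron has been removed, what remains? K⁺ is the bare [Ar] core; N⁺ still has 4 valence electrons; Si⁺ still has 3 valence electrons; S⁺ still has 5 valence electrons.
Core electrons are held far more tightly than valence electrons, so K tops the IE_2 order.
Valence configurations: N⁺ [He]2s²2p², Si⁺ [Ne]3s²3p¹, S⁺ [Ne]3s²3p³.
Approximate IE_2 values (kJ/mol): K 3052, N 2856, Si 1577, S 2252.
Hence IE_2: Si < S < N < K.

K > N > S > Si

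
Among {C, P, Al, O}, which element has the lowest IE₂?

IE_2 is the cost of taking one more electron from the +1 cation: C⁺ still has 3 valence electrons; P⁺ still has 4 valence electrons; Al⁺ still has 2 valence electrons; O⁺ still has 5 valence electrons.
All are still removing valence electrons, so compare the +1 ions as you would atoms: IE_2 generally rises across a period (higher Z_eff) and falls down a group (larger shell), subject to the usual subshell exceptions.
Valence configurations: C⁺ [He]2s²2p¹, P⁺ [Ne]3s²3p², Al⁺ [Ne]3s², O⁺ [He]2s²2p³.
The numbers (kJ/mol): C 2353, P 1907, Al 1817, O 3388.
So the second ionization energies run Al < P < C < O.

Al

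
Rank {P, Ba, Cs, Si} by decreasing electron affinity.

Si is in period 3, group 14; P is in period 3, group 15; Cs is in period 6, group 1; Ba is in period 6, group 2.
Electron affinity generally becomes more exothermic across a period toward the halogens and less exothermic down a group.
Neither a single period nor a single group — weigh both effects.
Cs > Ba: this pair runs against the simple trend — see the exception note.
P > Cs: both effects reinforce here, so P is clearly the higher of the two.
Si > P: this pair runs against the simple trend — see the exception note.
Note the exception: Cs has a higher electron affinity than Ba, contrary to the simple trend — adding an electron to Ba (ns²) has to open a new, higher-energy np subshell, which is unfavourable.
Note the exception: Si has a higher electron affinity than P, contrary to the simple trend — adding an electron to P's half-filled 3p³ is unfavourable, so Si (3p²) has the more exothermic EA.
For reference (kJ/mol): Si 134, P 72, Cs 46, Ba 14.
So from highest to lowest: Si > P > Cs > Ba.

Si > P > Cs > Ba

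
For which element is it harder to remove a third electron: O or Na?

Na

After 2 electrons have been removed, what remains? O²⁺ still has 4 valence electrons; Na²⁺ is already 1 electron into the core.
Pulling an electron out of a noble-gas core costs far more than removing a remaining valence electron, so Na sits at the high end of IE_3.
The numbers (kJ/mol): O 5300, Na 6910.
Hence IE_3: O < Na.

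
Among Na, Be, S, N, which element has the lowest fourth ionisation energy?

S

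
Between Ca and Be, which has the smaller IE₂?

Ca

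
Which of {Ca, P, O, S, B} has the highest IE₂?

The second ionization energy removes an electron from the +1 ion. For each element: Ca⁺ still has 1 valence electron; P⁺ still has 4 valence electrons; O⁺ still has 5 valence electrons; S⁺ still has 5 valence electrons; B⁺ still has 2 valence electrons.
All are still removing valence electrons, so compare the +1 ions as you would atoms: IE_2 generally rises across a period (higher Z_eff) and falls down a group (larger shell), subject to the usual subshell exceptions.
Valence configurations: Ca⁺ [Ar]4s¹, P⁺ [Ne]3s²3p², O⁺ [He]2s²2p³, S⁺ [Ne]3s²3p³, B⁺ [He]2s².
The numbers (kJ/mol): Ca 1145, P 1907, O 3388, S 2252, B 2427.
Putting it together, IE_2: Ca < P < S < B < O.

O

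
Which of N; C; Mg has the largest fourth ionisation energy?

Mg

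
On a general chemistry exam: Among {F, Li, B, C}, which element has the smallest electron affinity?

Li is in period 2, group 1; B is in period 2, group 13; C is in period 2, group 14; F is in period 2, group 17.
Atoms with high Z_eff and room in the valence shell (especially the halogens) have the most exothermic electron affinities.
All lie in period 2; the across-period trend (electron affinity increases left to right) applies, with the exception below.
Note the exception: Li has a higher electron affinity than B, contrary to the simple trend — B's ns²np¹ configuration gives only a small electron affinity — the sparsely filled np subshell binds an added electron weakly.
Approximate values (kJ/mol): Li 60, B 27, C 122, F 328.
The smallest electron affinity among these belongs to B.

B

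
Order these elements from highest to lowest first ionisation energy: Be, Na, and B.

Be is in period 2, group 2; B is in period 2, group 13; Na is in period 3, group 1.
Removing the outermost electron gets harder across a period and easier down a group.
These span different periods and groups, so the two trends combine.
B > Na: relative to Na, both the across-period and down-group shifts push B's first ionization energy up.
Be > B: this pair runs against the simple trend — see the exception note.
Note the exception: Be has a higher first ionization energy than B, contrary to the simple trend — removing B's lone 2p electron is easier than breaking Be's filled 2s².
Tabulated first ionization energy (kJ/mol): Be 900, B 801, Na 496.
So from highest to lowest: Be > B > Na.

Be > B > Na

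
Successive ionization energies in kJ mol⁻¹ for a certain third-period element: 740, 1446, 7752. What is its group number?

Look for the largest jump between consecutive ionization energies: IE3/IE2 ≈ 5.4, far larger than any earlier ratio.
That jump marks the point where a core electron is being removed. So the atom has 2 valence electrons.
A main-group element with 2 valence electrons is in group 2.

Group 2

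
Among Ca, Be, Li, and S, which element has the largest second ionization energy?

Li

After 1 electron has been removed, what remains? Ca⁺ still has 1 valence electron; Be⁺ still has 1 valence electron; Li⁺ is the bare [He] core; S⁺ still has 5 valence electrons.
Pulling an electron out of a noble-gas core costs far more than removing a remaining valence electron, so Li sits at the high end of IE_2.
Valence configurations: Ca⁺ [Ar]4s¹, Be⁺ [He]2s¹, S⁺ [Ne]3s²3p³.
The numbers (kJ/mol): Ca 1145, Be 1757, Li 7298, S 2252.
Hence IE_2: Ca < Be < S < Li.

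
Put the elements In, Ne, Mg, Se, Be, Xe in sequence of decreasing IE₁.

IE₁ increases left→right with effective nuclear charge and decreases top→bottom as the valence shell moves farther out.
Neither a single period nor a single group — weigh both effects.
Mg > In: the two effects oppose for this pair; the down-group effect wins (738 vs 558 kJ/mol).
Be > Mg: Be sits above Mg in group 2, so the down-group effect alone puts Be higher.
Se > Be: period and group pull opposite ways; the across-period shift dominates (941 vs 900 kJ/mol).
Xe > Se: the two effects oppose for this pair; the across-period effect wins (1170 vs 941 kJ/mol).
Ne > Xe: they share group 18; the group trend gives Ne the larger value.
Approximate values (kJ/mol): Be 900, Ne 2081, Mg 738, Se 941, In 558, Xe 1170.
So from highest to lowest: Ne > Xe > Se > Be > Mg > In.

Ne, Xe, Se, Be, Mg, In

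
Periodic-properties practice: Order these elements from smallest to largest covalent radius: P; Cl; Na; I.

Cl < P < I < Na

Na is in period 3, group 1; P is in period 3, group 15; Cl is in period 3, group 17; I is in period 5, group 17.
Radius decreases left→right (rising Z_eff, same n) and increases top→bottom (higher n).
Here both period and group differ, so the two effects have to be weighed against each other.
P > Cl: both are in period 3; the period trend gives P the larger value.
I > P: period and group pull opposite ways; the down-group shift dominates (133 vs 111 pm).
Na > I: the two effects oppose for this pair; the across-period effect wins (155 vs 133 pm).
For reference (pm): Na 155, P 111, Cl 99, I 133.
So from smallest to largest: Cl < P < I < Na.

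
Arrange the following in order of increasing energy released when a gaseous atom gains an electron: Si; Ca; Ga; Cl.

Ca < Ga < Si < Cl

Si is in period 3, group 14; Cl is in period 3, group 17; Ca is in period 4, group 2; Ga is in period 4, group 13.
Electron affinity generally becomes more exothermic across a period toward the halogens and less exothermic down a group.
These span different periods and groups, so the two trends combine.
Ga > Ca: both are in period 4; the period trend gives Ga the larger value.
Si > Ga: relative to Ga, both the across-period and down-group shifts push Si's electron affinity up.
Cl > Si: both are in period 3; the period trend gives Cl the larger value.
For reference (kJ/mol): Si 134, Cl 349, Ca 2, Ga 29.
So from lowest to highest: Ca < Ga < Si < Cl.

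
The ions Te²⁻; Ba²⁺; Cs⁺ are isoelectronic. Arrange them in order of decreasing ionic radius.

All of these have 54 electrons, so size is governed by nuclear charge alone: the more protons, the stronger the pull on the same electron cloud, and the smaller the ion.
Nuclear charges: Ba²⁺ (Z=56), Cs⁺ (Z=55), Te²⁻ (Z=52).
Largest to smallest: Te²⁻ > Cs⁺ > Ba²⁺.

Te²⁻ > Cs⁺ > Ba²⁺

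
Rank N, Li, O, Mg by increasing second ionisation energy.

IE_2 is the cost of taking one more electron from the +1 cation: N⁺ still has 4 valence electrons; Li⁺ is the bare [He] core; O⁺ still has 5 valence electrons; Mg⁺ still has 1 valence electron.
Core electrons are held far more tightly than valence electrons, so Li tops the IE_2 order.
Valence configurations: N⁺ [He]2s²2p², O⁺ [He]2s²2p³, Mg⁺ [Ne]3s¹.
Approximate IE_2 values (kJ/mol): N 2856, Li 7298, O 3388, Mg 1451.
So the second ionization energies run Mg < N < O < Li.

Mg < N < O < Li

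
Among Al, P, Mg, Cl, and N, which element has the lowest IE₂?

Mg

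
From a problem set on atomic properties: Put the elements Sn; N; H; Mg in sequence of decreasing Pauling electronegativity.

EN rises left→right (higher Z_eff, smaller atoms) and falls top→bottom (larger, more shielded atoms).
Neither a single period nor a single group — weigh both effects.
Sn > Mg: period and group pull opposite ways; the across-period shift dominates (1.96 vs 1.31).
H > Sn: period and group pull opposite ways; the down-group shift dominates (2.20 vs 1.96).
N > H: the two effects oppose for this pair; the across-period effect wins (3.04 vs 2.20).
For reference (Pauling): H 2.20, N 3.04, Mg 1.31, Sn 1.96.
So from highest to lowest: N > H > Sn > Mg.

N, H, Sn, Mg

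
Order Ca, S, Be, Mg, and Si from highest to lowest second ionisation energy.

S > Be > Si > Mg > Ca

Consider each +1 ion: Ca⁺ still has 1 valence electron; S⁺ still has 5 valence electrons; Be⁺ still has 1 valence electron; Mg⁺ still has 1 valence electron; Si⁺ still has 3 valence electrons.
All are still removing valence electrons, so compare the +1 ions as you would atoms: IE_2 generally rises across a period (higher Z_eff) and falls down a group (larger shell), subject to the usual subshell exceptions.
Valence configurations: Ca⁺ [Ar]4s¹, S⁺ [Ne]3s²3p³, Be⁺ [He]2s¹, Mg⁺ [Ne]3s¹, Si⁺ [Ne]3s²3p¹.
Approximate IE_2 values (kJ/mol): Ca 1145, S 2252, Be 1757, Mg 1451, Si 1577.
Putting it together, IE_2: Ca < Mg < Si < Be < S.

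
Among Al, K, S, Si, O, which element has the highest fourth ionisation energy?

Consider each +3 ion: Al³⁺ is the bare [Ne] core; K³⁺ is already 2 electrons into the core; S³⁺ still has 3 valence electrons; Si³⁺ still has 1 valence electron; O³⁺ still has 3 valence electrons.
Usually core removal costs more than valence removal, but here the competition is close: a tightly held n=2 valence electron can cost more to remove than an n=3 core electron, so the actual values have to decide it.
Valence configurations: S³⁺ [Ne]3s²3p¹, Si³⁺ [Ne]3s¹, O³⁺ [He]2s²2p¹.
Tabulated IE_4 (kJ/mol): Al 11577, K 5877, S 4556, Si 4356, O 7469.
Putting it together, IE_4: Si < S < K < O < Al.

Al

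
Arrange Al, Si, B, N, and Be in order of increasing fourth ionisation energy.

Consider each +3 ion: Al³⁺ is the bare [Ne] core; Si³⁺ still has 1 valence electron; B³⁺ is the bare [He] core; N³⁺ still has 2 valence electrons; Be³⁺ is already 1 electron into the core.
Pulling an electron out of a noble-gas core costs far more than removing a remaining valence electron, so Al, Be and B sit at the high end of IE_4.
Valence configurations: Si³⁺ [Ne]3s¹, N³⁺ [He]2s².
Tabulated IE_4 (kJ/mol): Al 11577, Si 4356, B 25026, N 7475, Be 21007.
Putting it together, IE_4: Si < N < Al < Be < B.

Si < N < Al < Be < B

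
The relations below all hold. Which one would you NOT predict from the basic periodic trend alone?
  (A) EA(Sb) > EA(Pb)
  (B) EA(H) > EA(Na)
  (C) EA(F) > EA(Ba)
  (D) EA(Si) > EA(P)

The general trend: electron affinity increases across a period and decreases down a group.
(A) Sb (period 5, group 15) vs Pb (period 6, group 14): the stated order agrees with the simple trend.
(B) H (period 1, group 1) vs Na (period 3, group 1): the stated order agrees with the simple trend.
(C) F (period 2, group 17) vs Ba (period 6, group 2): the stated order agrees with the simple trend.
(D) Si (period 3, group 14) vs P (period 3, group 15): the stated order contradicts the simple trend.
The exception is (D): adding an electron to P's half-filled 3p³ is unfavourable, so Si (3p²) has the more exothermic EA.

(D)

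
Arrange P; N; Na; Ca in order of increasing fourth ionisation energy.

P < Ca < N < Na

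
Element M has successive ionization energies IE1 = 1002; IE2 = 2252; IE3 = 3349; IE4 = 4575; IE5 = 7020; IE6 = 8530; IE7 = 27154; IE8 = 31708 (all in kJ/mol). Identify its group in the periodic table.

Group 16

Look for the largest jump between consecutive ionization energies: IE7/IE6 ≈ 3.2, far larger than any earlier ratio.
That jump marks the point where a core electron is being removed. So the atom has 6 valence electrons.
A main-group element with 6 valence electrons is in group 16.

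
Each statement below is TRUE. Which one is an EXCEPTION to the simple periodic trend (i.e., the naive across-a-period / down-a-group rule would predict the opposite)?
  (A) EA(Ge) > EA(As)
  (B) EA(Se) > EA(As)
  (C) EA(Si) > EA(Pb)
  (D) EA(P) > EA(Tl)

The general trend: electron affinity increases across a period and decreases down a group.
(A) Ge (period 4, group 14) vs As (period 4, group 15): the stated order contradicts the simple trend.
(B) Se (period 4, group 16) vs As (period 4, group 15): the stated order agrees with the simple trend.
(C) Si (period 3, group 14) vs Pb (period 6, group 14): the stated order agrees with the simple trend.
(D) P (period 3, group 15) vs Tl (period 6, group 13): the stated order agrees with the simple trend.
The exception is (A): adding an electron to As's half-filled 4p³ is unfavourable, so Ge (4p²) has the more exothermic EA.

(A)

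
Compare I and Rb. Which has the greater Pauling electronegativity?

Rb is in period 5, group 1; I is in period 5, group 17.
Electronegativity increases across a period and decreases down a group, tracking effective nuclear charge and atomic size.
All lie in period 5, so electronegativity increases left to right.
So I has the greater Pauling electronegativity (I > Rb).

I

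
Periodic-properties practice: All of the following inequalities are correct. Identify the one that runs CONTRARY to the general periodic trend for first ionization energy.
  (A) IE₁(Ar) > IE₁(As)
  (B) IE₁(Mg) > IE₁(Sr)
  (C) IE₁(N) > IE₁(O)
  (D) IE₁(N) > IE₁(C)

(C)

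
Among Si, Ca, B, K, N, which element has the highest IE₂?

After 1 electron has been removed, what remains? Si⁺ still has 3 valence electrons; Ca⁺ still has 1 valence electron; B⁺ still has 2 valence electrons; K⁺ is the bare [Ar] core; N⁺ still has 4 valence electrons.
Breaking into a closed-shell core is much more expensive than removing a leftover valence electron — K has the largest IE_2 here.
Valence configurations: Si⁺ [Ne]3s²3p¹, Ca⁺ [Ar]4s¹, B⁺ [He]2s², N⁺ [He]2s²2p².
Tabulated IE_2 (kJ/mol): Si 1577, Ca 1145, B 2427, K 3052, N 2856.
Overall IE_2 order: Ca < Si < B < N < K.

K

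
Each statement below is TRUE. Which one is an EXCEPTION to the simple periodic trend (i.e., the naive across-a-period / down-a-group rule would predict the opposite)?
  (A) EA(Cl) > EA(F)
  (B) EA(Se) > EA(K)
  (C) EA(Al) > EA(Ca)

(A)

The general trend: electron affinity increases across a period and decreases down a group.
(A) Cl (period 3, group 17) vs F (period 2, group 17): the stated order contradicts the simple trend.
(B) Se (period 4, group 16) vs K (period 4, group 1): the stated order agrees with the simple trend.
(C) Al (period 3, group 13) vs Ca (period 4, group 2): the stated order agrees with the simple trend.
The exception is (A): F's small 2p subshell makes the incoming electron feel strong e⁻–e⁻ repulsion, so Cl actually releases more energy on gaining an electron.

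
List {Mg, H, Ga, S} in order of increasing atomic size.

H < S < Ga < Mg

H is in period 1, group 1; Mg is in period 3, group 2; S is in period 3, group 16; Ga is in period 4, group 13.
Atomic radius shrinks across a period as nuclear charge pulls the same shell inward, and grows down a group as new shells are added.
Here both period and group differ, so the two effects have to be weighed against each other.
S > H: period and group pull opposite ways; the down-group shift dominates (103 vs 32 pm).
Ga > S: both effects reinforce here, so Ga is clearly the larger of the two.
Mg > Ga: period and group pull opposite ways; the across-period shift dominates (139 vs 124 pm).
Tabulated atomic radius (pm): H 32, Mg 139, S 103, Ga 124.
So from smallest to largest: H < S < Ga < Mg.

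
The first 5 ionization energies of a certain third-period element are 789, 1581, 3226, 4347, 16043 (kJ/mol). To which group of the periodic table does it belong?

Group 14

Look for the largest jump between consecutive ionization energies: IE5/IE4 ≈ 3.7, far larger than any earlier ratio.
That jump marks the point where a core electron is being removed. So the atom has 4 valence electrons.
A main-group element with 4 valence electrons is in group 14.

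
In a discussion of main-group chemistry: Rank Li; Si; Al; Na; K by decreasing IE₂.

Li > Na > K > Al > Si

The second ionization energy removes an electron from the +1 ion. For each element: Li⁺ is the bare [He] core; Si⁺ still has 3 valence electrons; Al⁺ still has 2 valence electrons; Na⁺ is the bare [Ne] core; K⁺ is the bare [Ar] core.
Core electrons are held far more tightly than valence electrons, so K, Na and Li top the IE_2 order.
Valence configurations: Si⁺ [Ne]3s²3p¹, Al⁺ [Ne]3s².
Si⁺ loses a lone 3p electron whereas Al⁺ must break into a filled 3s² pair, so IE_2(Al) > IE_2(Si) even though Si has the higher nuclear charge.
Tabulated IE_2 (kJ/mol): Li 7298, Si 1577, Al 1817, Na 4562, K 3052.
Hence IE_2: Si < Al < K < Na < Li.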